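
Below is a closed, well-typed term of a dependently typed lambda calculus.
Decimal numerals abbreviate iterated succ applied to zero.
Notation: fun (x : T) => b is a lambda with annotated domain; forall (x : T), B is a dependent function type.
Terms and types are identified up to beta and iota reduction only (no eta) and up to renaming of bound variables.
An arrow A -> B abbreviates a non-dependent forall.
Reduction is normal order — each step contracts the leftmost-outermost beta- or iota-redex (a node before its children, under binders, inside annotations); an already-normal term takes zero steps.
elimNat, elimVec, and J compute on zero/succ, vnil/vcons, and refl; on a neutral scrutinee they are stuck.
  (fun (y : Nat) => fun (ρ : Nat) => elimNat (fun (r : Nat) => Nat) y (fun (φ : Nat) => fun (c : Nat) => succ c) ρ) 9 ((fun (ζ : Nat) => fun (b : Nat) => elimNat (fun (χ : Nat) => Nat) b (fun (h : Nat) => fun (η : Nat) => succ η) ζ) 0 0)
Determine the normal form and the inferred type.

reduced normal form:
  9
the term's type:
  Nat


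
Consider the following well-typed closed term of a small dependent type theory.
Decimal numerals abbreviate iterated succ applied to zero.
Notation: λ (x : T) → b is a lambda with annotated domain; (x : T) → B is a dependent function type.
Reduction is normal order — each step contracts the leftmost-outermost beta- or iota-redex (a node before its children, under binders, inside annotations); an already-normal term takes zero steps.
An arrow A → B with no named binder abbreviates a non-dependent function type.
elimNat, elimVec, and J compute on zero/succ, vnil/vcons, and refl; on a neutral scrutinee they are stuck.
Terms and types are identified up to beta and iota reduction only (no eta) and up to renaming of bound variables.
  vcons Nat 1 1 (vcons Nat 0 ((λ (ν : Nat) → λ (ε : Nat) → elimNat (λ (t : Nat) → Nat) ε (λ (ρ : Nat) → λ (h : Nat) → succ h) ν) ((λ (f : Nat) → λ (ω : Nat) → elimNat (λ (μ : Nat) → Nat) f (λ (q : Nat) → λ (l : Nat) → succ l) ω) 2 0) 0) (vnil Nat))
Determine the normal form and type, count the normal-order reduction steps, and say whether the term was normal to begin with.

reduced normal form:
  vcons Nat 1 1 (vcons Nat 0 2 (vnil Nat))
inferred type:
  Vec Nat 2
normal-order step count: 12
term was already normal: no
first contracted redex: a beta-redex


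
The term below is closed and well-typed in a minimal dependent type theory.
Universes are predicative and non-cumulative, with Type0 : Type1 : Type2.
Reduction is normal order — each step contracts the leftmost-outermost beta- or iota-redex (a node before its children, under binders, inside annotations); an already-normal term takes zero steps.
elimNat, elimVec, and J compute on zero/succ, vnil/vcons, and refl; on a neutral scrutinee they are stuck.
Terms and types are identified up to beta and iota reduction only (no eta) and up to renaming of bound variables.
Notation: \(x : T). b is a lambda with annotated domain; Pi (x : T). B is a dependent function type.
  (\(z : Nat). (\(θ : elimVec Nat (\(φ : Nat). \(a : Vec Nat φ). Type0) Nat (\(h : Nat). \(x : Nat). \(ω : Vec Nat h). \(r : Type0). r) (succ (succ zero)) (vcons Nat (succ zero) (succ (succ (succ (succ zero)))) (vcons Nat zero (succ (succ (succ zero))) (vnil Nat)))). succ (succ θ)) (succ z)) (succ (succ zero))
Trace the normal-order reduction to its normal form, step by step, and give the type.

normal-order reduction:
  (\(z : Nat). (\(θ : elimVec Nat (\(φ : Nat). \(a : Vec Nat φ). Type0) Nat (\(h : Nat). \(x : Nat). \(ω : Vec Nat h). \(r : Type0). r) (succ (succ zero)) (vcons Nat (succ zero) (succ (succ (succ (succ zero)))) (vcons Nat zero (succ (succ (succ zero))) (vnil Nat)))). succ (succ θ)) (succ z)) (succ (succ zero))
  ~> (\(z : elimVec Nat (\(θ : Nat). \(φ : Vec Nat θ). Type0) Nat (\(a : Nat). \(h : Nat). \(x : Vec Nat a). \(ω : Type0). ω) (succ (succ zero)) (vcons Nat (succ zero) (succ (succ (succ (succ zero)))) (vcons Nat zero (succ (succ (succ zero))) (vnil Nat)))). succ (succ z)) (succ (succ (succ zero)))
  ~> succ (succ (succ (succ (succ zero))))
inferred type:
  Nat


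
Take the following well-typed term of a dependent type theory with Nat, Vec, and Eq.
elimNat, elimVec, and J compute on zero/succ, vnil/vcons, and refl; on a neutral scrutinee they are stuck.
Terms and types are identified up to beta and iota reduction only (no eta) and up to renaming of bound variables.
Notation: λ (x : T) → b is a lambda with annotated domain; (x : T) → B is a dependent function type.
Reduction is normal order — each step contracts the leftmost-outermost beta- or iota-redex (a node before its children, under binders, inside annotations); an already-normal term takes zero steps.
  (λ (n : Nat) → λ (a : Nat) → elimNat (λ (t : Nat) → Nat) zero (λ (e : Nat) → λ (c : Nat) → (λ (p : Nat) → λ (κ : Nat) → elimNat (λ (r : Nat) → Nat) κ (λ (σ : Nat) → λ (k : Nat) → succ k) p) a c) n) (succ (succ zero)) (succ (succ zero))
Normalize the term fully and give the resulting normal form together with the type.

reduced normal form:
  succ (succ (succ (succ zero)))
inferred type:
  Nat


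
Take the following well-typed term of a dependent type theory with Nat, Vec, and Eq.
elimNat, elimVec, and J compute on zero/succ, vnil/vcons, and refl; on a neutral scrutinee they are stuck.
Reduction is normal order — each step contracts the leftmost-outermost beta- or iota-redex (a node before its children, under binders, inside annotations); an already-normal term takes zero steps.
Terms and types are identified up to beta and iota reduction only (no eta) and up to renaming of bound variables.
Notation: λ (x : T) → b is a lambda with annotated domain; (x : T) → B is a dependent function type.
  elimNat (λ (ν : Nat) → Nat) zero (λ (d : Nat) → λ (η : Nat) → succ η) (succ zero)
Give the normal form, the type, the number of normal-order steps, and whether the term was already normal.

reduced normal form:
  succ zero
type:
  Nat
reduction steps (normal order): 4
term was already normal: no
first redex: an elimNat iota-redex


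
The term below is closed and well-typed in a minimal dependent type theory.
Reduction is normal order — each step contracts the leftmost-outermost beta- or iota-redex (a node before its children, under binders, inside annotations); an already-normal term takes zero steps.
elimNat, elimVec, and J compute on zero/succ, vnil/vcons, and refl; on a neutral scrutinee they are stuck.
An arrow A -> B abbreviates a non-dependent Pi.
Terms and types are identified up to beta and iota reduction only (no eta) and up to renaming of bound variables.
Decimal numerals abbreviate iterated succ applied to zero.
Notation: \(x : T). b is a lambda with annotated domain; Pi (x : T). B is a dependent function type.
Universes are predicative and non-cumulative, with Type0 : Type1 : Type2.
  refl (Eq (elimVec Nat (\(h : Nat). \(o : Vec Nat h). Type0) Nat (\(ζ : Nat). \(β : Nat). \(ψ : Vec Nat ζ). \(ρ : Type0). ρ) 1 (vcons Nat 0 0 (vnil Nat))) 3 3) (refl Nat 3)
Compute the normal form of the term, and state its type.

resulting normal form:
  refl (Eq Nat 3 3) (refl Nat 3)
type:
  Eq (Eq Nat 3 3) (refl Nat 3) (refl Nat 3)
observation: the leftmost-outermost redex is an elimVec iota-redex, and normalization takes 6 steps.


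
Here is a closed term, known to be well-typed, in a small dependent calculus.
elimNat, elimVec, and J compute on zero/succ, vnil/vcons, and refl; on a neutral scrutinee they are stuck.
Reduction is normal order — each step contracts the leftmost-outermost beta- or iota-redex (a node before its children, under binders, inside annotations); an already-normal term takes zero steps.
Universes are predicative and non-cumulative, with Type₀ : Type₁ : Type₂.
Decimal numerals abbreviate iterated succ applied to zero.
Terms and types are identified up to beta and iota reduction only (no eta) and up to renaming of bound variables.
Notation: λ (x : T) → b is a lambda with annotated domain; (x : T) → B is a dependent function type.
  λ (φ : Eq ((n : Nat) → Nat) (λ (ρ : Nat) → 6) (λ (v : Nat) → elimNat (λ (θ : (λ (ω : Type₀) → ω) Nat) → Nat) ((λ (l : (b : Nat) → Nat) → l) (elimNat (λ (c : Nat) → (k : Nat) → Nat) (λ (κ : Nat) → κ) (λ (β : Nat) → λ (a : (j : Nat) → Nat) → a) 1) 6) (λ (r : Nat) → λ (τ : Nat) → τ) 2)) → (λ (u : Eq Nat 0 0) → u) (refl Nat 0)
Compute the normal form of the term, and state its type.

resulting normal form:
  λ (φ : Eq ((n : Nat) → Nat) (λ (ρ : Nat) → 6) (λ (v : Nat) → 6)) → refl Nat 0
type:
  (φ : Eq ((n : Nat) → Nat) (λ (ρ : Nat) → 6) (λ (v : Nat) → 6)) → Eq Nat 0 0
observation: 14 normal-order steps normalize the term, beginning with an elimNat iota-redex.


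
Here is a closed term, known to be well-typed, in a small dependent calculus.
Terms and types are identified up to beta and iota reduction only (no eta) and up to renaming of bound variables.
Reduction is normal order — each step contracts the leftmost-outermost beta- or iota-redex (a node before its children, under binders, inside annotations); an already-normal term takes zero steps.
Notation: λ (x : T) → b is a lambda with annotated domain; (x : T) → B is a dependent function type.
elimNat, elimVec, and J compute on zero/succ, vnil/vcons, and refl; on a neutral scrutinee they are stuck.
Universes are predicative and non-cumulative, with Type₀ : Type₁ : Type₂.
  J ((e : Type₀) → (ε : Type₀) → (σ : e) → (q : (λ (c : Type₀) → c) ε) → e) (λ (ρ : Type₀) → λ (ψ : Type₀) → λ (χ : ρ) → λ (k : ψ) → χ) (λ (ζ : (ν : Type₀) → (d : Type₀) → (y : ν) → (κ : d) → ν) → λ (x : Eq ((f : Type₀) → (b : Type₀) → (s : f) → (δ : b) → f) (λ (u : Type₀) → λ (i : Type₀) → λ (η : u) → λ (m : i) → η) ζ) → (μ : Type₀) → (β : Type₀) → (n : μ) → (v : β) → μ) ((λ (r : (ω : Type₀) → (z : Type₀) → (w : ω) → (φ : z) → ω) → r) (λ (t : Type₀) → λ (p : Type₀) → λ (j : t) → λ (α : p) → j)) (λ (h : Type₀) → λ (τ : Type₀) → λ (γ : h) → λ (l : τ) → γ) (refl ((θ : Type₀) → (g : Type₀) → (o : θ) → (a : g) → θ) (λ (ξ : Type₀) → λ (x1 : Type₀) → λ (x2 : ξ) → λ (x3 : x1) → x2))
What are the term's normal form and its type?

normal form:
  λ (e : Type₀) → λ (ε : Type₀) → λ (σ : e) → λ (q : ε) → σ
inferred type:
  (e : Type₀) → (ε : Type₀) → (σ : e) → (q : ε) → e
observation: 2 normal-order steps normalize the term, beginning with a J iota-redex.


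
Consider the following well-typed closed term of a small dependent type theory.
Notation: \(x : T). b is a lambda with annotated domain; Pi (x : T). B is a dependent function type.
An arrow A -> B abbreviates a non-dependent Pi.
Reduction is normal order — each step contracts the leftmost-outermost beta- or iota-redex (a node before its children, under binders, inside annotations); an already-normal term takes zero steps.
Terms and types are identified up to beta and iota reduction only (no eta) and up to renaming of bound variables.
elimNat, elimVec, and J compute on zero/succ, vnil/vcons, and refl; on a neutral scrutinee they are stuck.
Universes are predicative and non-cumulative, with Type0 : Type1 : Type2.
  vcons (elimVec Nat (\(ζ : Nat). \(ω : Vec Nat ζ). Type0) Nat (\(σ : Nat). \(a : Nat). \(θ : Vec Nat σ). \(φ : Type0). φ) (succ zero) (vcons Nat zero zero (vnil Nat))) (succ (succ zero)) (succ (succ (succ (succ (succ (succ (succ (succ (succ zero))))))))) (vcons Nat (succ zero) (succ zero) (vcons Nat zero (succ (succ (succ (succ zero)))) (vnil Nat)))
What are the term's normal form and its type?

normal form:
  vcons Nat (succ (succ zero)) (succ (succ (succ (succ (succ (succ (succ (succ (succ zero))))))))) (vcons Nat (succ zero) (succ zero) (vcons Nat zero (succ (succ (succ (succ zero)))) (vnil Nat)))
the term's type:
  Vec Nat (succ (succ (succ zero)))
observation: reduction starts at an elimVec iota-redex, and 6 normal-order steps reach the normal form.


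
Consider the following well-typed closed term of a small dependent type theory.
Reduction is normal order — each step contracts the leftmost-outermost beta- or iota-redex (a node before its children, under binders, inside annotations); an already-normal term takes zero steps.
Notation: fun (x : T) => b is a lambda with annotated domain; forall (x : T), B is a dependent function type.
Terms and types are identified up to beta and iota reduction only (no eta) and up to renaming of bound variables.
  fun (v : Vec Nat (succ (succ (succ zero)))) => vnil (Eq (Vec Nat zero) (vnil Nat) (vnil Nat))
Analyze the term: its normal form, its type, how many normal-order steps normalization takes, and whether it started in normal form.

reduced normal form:
  fun (v : Vec Nat (succ (succ (succ zero)))) => vnil (Eq (Vec Nat zero) (vnil Nat) (vnil Nat))
the term's type:
  forall (v : Vec Nat (succ (succ (succ zero)))), Vec (Eq (Vec Nat zero) (vnil Nat) (vnil Nat)) zero
normal-order step count: 0
already normal: yes


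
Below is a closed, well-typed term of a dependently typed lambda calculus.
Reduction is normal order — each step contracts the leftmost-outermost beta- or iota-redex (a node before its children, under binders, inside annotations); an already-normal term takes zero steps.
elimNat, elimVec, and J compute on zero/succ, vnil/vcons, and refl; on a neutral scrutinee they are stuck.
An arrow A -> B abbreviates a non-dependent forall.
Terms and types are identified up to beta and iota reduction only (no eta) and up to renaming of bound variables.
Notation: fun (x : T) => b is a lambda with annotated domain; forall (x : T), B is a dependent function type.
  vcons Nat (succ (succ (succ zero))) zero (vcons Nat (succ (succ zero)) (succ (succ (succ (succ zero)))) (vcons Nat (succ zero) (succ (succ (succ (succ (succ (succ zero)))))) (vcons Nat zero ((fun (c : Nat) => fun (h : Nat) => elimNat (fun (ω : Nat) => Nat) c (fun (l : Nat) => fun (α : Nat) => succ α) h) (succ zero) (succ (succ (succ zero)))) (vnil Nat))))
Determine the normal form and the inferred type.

normal form:
  vcons Nat (succ (succ (succ zero))) zero (vcons Nat (succ (succ zero)) (succ (succ (succ (succ zero)))) (vcons Nat (succ zero) (succ (succ (succ (succ (succ (succ zero)))))) (vcons Nat zero (succ (succ (succ (succ zero)))) (vnil Nat))))
inferred type:
  Vec Nat (succ (succ (succ (succ zero))))
observation: the term reaches its normal form after 12 normal-order steps.


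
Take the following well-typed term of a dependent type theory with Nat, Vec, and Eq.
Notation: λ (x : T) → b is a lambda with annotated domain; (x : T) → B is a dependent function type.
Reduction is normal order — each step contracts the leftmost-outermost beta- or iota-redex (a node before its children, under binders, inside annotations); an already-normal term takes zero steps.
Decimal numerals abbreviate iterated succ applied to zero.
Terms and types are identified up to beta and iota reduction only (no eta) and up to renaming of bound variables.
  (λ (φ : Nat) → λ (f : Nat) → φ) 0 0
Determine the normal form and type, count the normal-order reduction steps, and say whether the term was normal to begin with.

resulting normal form:
  0
the term's type:
  Nat
reduction steps (normal order): 2
term was already normal: no
first contracted redex: a beta-redex


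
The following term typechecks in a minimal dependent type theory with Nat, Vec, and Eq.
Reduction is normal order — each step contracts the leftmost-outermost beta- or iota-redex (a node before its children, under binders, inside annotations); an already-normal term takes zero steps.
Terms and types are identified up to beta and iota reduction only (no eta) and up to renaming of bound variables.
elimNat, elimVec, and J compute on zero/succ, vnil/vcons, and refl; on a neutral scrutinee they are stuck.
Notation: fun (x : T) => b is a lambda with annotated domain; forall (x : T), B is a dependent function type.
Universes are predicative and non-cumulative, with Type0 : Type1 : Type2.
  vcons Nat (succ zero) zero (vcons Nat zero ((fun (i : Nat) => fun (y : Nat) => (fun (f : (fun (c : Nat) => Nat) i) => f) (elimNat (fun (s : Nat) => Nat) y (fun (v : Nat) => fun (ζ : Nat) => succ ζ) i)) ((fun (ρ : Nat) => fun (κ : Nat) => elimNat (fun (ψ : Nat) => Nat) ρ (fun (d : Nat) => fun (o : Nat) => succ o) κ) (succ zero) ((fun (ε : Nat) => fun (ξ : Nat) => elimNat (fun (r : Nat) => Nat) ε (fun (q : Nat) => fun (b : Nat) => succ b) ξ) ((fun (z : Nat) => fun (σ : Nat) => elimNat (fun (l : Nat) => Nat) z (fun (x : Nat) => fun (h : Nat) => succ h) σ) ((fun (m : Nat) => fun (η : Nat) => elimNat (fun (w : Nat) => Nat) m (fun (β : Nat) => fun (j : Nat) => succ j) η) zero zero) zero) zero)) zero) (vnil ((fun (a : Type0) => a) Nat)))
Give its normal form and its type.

reduced normal form:
  vcons Nat (succ zero) zero (vcons Nat zero (succ zero) (vnil Nat))
the term's type:
  Vec Nat (succ (succ zero))
observation: the term reaches its normal form after 20 normal-order steps.


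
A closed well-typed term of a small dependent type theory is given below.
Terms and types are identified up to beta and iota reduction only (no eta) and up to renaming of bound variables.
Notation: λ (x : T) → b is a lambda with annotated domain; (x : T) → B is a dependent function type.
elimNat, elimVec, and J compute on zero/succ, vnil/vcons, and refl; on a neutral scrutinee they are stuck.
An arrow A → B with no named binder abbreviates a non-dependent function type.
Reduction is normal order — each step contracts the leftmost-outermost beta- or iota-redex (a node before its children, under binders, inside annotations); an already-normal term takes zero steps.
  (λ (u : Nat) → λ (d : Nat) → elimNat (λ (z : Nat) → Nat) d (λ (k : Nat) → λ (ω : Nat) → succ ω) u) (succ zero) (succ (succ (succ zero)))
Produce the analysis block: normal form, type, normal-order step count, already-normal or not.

reduced normal form:
  succ (succ (succ (succ zero)))
the term's type:
  Nat
steps to reach normal form (normal order): 6
started in normal form: no
first contracted redex: a beta-redex


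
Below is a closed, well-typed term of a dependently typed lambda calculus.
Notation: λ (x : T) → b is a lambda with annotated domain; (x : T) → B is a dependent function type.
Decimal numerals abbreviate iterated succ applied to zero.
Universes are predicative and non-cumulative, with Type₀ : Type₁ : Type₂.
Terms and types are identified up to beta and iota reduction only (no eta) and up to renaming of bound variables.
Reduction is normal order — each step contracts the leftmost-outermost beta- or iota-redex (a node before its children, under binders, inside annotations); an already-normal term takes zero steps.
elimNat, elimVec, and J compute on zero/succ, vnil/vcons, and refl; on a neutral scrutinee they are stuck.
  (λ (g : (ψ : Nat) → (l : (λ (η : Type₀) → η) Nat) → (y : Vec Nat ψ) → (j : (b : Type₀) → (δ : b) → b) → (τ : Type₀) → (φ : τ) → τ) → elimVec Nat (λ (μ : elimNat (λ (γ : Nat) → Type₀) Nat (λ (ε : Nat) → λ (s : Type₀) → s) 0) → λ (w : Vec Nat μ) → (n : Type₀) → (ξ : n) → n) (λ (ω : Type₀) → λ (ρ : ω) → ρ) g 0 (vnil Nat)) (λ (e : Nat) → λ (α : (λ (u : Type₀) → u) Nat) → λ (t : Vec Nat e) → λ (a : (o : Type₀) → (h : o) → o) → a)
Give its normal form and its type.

resulting normal form:
  λ (g : Type₀) → λ (ψ : g) → ψ
the term's type:
  (g : Type₀) → (ψ : g) → g
observation: 2 normal-order steps separate the term from its normal form.


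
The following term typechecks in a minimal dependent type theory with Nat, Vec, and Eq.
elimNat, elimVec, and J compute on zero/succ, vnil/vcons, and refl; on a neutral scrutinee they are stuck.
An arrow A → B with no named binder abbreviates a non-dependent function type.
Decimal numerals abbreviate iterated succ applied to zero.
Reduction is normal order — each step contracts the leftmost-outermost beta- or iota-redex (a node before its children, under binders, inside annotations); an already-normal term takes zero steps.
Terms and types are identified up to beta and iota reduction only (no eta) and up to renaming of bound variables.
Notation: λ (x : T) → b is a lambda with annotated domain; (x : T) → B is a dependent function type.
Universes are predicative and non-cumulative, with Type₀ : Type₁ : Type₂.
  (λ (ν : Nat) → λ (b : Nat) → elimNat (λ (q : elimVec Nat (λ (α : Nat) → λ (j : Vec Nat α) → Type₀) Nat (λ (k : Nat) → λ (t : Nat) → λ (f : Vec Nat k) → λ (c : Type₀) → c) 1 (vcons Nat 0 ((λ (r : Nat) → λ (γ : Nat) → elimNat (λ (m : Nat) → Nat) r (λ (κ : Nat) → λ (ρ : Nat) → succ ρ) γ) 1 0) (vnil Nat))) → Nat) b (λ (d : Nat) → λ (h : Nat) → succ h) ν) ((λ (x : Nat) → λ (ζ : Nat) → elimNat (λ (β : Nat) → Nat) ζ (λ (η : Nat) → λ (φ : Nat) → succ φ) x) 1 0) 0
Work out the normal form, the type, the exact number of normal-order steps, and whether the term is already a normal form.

resulting normal form:
  1
the term's type:
  Nat
steps to reach normal form (normal order): 18
already normal: no
first redex: a beta-redex


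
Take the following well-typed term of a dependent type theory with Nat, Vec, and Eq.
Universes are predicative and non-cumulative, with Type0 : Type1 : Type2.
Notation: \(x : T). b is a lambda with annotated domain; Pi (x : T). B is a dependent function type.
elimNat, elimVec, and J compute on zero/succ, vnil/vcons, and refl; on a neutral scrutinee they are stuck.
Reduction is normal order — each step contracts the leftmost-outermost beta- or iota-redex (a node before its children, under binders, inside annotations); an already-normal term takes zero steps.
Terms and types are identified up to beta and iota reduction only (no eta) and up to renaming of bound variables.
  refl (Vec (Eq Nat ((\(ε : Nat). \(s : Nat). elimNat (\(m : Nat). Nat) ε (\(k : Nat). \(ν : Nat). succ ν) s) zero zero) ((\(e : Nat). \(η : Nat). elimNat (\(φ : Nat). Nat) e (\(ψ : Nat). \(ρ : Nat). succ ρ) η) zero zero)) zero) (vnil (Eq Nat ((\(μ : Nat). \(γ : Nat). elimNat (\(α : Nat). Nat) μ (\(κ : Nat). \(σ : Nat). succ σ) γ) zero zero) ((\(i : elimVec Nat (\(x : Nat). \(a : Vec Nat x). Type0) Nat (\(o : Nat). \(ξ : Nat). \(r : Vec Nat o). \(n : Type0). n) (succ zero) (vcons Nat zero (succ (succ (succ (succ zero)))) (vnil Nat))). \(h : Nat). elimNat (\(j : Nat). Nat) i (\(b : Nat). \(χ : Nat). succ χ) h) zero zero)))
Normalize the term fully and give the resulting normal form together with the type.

normal form:
  refl (Vec (Eq Nat zero zero) zero) (vnil (Eq Nat zero zero))
type:
  Eq (Vec (Eq Nat zero zero) zero) (vnil (Eq Nat zero zero)) (vnil (Eq Nat zero zero))


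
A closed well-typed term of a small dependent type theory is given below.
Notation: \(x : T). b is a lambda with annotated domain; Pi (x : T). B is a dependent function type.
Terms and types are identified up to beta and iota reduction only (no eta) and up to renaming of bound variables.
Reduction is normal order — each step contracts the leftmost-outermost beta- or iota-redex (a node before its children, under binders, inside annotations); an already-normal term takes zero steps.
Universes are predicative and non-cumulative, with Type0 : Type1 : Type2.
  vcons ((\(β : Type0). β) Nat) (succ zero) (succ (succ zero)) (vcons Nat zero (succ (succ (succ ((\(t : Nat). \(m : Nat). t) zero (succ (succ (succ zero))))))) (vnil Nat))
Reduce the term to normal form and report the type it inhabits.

reduced normal form:
  vcons Nat (succ zero) (succ (succ zero)) (vcons Nat zero (succ (succ (succ zero))) (vnil Nat))
inferred type:
  Vec Nat (succ (succ zero))


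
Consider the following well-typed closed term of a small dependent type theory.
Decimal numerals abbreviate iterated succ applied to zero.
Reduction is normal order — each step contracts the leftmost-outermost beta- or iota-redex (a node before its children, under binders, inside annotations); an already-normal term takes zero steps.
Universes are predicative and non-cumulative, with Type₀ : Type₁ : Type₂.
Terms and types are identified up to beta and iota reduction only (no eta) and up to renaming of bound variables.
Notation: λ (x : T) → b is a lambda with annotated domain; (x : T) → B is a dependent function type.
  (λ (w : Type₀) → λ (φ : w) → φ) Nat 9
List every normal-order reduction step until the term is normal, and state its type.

normal-order reduction:
  (λ (w : Type₀) → λ (φ : w) → φ) Nat 9
  ~> (λ (w : Nat) → w) 9
  ~> 9
inferred type:
  Nat


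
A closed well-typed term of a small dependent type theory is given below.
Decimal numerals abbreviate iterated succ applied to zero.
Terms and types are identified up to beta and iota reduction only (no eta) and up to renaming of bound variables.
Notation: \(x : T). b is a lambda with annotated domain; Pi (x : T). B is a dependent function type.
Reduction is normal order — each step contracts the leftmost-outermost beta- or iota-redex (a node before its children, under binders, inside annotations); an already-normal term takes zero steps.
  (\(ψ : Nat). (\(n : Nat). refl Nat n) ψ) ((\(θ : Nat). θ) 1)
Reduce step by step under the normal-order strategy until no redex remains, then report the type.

normal-order reduction:
  (\(ψ : Nat). (\(n : Nat). refl Nat n) ψ) ((\(θ : Nat). θ) 1)
  ~> (\(ψ : Nat). refl Nat ψ) ((\(n : Nat). n) 1)
  ~> refl Nat ((\(ψ : Nat). ψ) 1)
  ~> refl Nat 1
inferred type:
  Eq Nat 1 1


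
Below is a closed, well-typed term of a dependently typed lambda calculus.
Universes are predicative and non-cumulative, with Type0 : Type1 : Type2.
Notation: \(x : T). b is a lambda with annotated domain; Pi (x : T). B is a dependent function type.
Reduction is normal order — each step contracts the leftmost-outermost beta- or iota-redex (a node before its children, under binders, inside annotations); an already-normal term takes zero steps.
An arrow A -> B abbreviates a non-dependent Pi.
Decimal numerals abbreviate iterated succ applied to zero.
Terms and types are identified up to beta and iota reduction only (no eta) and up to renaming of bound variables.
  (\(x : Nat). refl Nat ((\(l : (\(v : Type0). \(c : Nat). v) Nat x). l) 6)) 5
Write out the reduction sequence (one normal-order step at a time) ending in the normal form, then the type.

normal-order reduction:
  (\(x : Nat). refl Nat ((\(l : (\(v : Type0). \(c : Nat). v) Nat x). l) 6)) 5
  ~> refl Nat ((\(x : (\(l : Type0). \(v : Nat). l) Nat 5). x) 6)
  ~> refl Nat 6
type:
  Eq Nat 6 6


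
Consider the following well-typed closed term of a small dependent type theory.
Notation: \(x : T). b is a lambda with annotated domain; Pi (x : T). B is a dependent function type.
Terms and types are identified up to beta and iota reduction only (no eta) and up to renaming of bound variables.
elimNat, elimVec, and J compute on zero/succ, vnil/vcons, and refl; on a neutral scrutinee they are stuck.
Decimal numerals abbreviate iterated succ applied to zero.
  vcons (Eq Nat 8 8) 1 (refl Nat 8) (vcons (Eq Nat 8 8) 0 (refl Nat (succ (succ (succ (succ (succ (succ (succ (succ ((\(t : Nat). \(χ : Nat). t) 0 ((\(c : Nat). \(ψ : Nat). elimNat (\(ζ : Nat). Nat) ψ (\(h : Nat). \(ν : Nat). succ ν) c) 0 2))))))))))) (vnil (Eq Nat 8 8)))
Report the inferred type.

the term's type:
  Vec (Eq Nat 8 8) 2


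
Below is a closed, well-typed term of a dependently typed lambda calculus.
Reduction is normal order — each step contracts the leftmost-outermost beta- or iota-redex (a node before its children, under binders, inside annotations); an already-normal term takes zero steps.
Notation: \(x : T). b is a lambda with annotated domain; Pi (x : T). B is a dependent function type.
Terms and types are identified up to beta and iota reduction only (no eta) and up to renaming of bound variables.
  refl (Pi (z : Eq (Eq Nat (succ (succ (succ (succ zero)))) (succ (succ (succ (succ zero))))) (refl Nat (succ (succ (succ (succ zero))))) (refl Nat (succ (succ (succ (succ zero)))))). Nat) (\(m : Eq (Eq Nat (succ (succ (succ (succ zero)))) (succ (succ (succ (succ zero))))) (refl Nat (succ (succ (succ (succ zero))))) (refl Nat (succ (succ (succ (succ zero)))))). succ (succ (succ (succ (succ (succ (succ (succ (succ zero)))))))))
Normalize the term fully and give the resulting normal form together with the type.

resulting normal form:
  refl (Pi (z : Eq (Eq Nat (succ (succ (succ (succ zero)))) (succ (succ (succ (succ zero))))) (refl Nat (succ (succ (succ (succ zero))))) (refl Nat (succ (succ (succ (succ zero)))))). Nat) (\(m : Eq (Eq Nat (succ (succ (succ (succ zero)))) (succ (succ (succ (succ zero))))) (refl Nat (succ (succ (succ (succ zero))))) (refl Nat (succ (succ (succ (succ zero)))))). succ (succ (succ (succ (succ (succ (succ (succ (succ zero)))))))))
type:
  Eq (Pi (z : Eq (Eq Nat (succ (succ (succ (succ zero)))) (succ (succ (succ (succ zero))))) (refl Nat (succ (succ (succ (succ zero))))) (refl Nat (succ (succ (succ (succ zero)))))). Nat) (\(m : Eq (Eq Nat (succ (succ (succ (succ zero)))) (succ (succ (succ (succ zero))))) (refl Nat (succ (succ (succ (succ zero))))) (refl Nat (succ (succ (succ (succ zero)))))). succ (succ (succ (succ (succ (succ (succ (succ (succ zero))))))))) (\(β : Eq (Eq Nat (succ (succ (succ (succ zero)))) (succ (succ (succ (succ zero))))) (refl Nat (succ (succ (succ (succ zero))))) (refl Nat (succ (succ (succ (succ zero)))))). succ (succ (succ (succ (succ (succ (succ (succ (succ zero)))))))))


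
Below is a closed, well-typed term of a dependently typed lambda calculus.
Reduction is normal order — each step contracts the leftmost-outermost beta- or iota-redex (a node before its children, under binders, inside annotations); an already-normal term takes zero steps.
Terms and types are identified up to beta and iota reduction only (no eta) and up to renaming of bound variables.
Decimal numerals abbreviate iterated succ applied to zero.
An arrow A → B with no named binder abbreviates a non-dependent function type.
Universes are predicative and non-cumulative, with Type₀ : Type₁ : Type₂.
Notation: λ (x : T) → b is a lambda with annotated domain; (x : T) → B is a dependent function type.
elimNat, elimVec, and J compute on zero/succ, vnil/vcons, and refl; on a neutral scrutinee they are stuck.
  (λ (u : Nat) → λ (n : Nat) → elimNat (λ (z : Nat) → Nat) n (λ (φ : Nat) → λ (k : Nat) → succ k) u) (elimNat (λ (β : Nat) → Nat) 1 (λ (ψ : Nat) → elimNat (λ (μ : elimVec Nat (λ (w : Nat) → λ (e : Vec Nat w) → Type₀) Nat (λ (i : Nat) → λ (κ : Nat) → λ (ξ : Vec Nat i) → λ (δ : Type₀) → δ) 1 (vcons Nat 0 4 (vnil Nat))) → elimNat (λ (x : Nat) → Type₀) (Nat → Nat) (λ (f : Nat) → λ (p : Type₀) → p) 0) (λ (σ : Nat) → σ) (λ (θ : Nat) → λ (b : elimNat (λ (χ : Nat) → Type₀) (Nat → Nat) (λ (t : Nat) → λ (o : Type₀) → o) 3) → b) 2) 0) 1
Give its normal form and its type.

resulting normal form:
  2
type:
  Nat


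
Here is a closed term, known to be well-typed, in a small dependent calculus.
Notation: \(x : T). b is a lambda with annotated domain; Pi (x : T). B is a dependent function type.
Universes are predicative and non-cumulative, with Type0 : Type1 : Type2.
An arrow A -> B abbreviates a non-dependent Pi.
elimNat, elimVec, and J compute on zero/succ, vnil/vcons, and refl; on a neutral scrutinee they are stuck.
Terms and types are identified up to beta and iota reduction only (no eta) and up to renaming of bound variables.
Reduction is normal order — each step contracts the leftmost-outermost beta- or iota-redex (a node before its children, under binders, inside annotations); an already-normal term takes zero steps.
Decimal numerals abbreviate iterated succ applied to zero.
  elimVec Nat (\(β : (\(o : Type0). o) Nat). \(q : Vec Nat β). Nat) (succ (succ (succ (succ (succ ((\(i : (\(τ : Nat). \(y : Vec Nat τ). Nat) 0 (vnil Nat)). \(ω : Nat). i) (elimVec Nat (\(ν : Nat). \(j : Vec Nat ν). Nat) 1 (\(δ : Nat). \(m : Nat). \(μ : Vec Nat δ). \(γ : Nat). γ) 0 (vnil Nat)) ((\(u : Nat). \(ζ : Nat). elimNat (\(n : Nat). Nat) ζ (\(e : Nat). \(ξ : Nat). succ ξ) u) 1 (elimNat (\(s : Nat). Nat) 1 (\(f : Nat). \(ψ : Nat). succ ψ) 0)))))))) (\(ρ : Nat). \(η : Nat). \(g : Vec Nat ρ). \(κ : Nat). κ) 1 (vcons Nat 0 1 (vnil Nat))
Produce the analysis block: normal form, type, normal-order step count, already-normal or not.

resulting normal form:
  6
inferred type:
  Nat
normal-order step count: 9
already normal: no
first redex: an elimVec iota-redex


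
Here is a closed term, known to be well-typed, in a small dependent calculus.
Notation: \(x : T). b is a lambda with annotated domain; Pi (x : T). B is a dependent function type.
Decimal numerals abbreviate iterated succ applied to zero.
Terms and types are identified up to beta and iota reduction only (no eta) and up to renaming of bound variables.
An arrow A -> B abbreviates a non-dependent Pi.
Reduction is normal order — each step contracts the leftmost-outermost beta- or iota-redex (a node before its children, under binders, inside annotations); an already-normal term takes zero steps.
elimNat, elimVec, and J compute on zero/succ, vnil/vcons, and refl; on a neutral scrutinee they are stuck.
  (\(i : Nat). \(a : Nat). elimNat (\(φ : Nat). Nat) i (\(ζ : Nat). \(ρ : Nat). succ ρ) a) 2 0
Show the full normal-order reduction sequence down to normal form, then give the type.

normal-order reduction sequence:
  (\(i : Nat). \(a : Nat). elimNat (\(φ : Nat). Nat) i (\(ζ : Nat). \(ρ : Nat). succ ρ) a) 2 0
  ~> (\(i : Nat). elimNat (\(a : Nat). Nat) 2 (\(φ : Nat). \(ζ : Nat). succ ζ) i) 0
  ~> elimNat (\(i : Nat). Nat) 2 (\(a : Nat). \(φ : Nat). succ φ) 0
  ~> 2
inferred type:
  Nat


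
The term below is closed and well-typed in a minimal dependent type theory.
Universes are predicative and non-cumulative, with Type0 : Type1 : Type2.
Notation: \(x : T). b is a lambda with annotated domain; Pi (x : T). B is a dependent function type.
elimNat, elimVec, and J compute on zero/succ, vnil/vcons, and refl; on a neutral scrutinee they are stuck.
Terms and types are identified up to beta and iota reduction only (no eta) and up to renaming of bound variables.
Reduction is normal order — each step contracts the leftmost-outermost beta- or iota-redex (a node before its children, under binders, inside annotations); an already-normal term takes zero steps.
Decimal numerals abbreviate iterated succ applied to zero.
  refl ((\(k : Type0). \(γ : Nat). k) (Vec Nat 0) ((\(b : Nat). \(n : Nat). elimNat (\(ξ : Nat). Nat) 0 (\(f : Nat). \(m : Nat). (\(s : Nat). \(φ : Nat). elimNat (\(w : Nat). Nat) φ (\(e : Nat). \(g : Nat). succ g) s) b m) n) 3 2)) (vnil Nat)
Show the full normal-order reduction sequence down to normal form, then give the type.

reduction (normal order):
  refl ((\(k : Type0). \(γ : Nat). k) (Vec Nat 0) ((\(b : Nat). \(n : Nat). elimNat (\(ξ : Nat). Nat) 0 (\(f : Nat). \(m : Nat). (\(s : Nat). \(φ : Nat). elimNat (\(w : Nat). Nat) φ (\(e : Nat). \(g : Nat). succ g) s) b m) n) 3 2)) (vnil Nat)
  ~> refl ((\(k : Nat). Vec Nat 0) ((\(γ : Nat). \(b : Nat). elimNat (\(n : Nat). Nat) 0 (\(ξ : Nat). \(f : Nat). (\(m : Nat). \(s : Nat). elimNat (\(φ : Nat). Nat) s (\(w : Nat). \(e : Nat). succ e) m) γ f) b) 3 2)) (vnil Nat)
  ~> refl (Vec Nat 0) (vnil Nat)
inferred type:
  Eq (Vec Nat 0) (vnil Nat) (vnil Nat)


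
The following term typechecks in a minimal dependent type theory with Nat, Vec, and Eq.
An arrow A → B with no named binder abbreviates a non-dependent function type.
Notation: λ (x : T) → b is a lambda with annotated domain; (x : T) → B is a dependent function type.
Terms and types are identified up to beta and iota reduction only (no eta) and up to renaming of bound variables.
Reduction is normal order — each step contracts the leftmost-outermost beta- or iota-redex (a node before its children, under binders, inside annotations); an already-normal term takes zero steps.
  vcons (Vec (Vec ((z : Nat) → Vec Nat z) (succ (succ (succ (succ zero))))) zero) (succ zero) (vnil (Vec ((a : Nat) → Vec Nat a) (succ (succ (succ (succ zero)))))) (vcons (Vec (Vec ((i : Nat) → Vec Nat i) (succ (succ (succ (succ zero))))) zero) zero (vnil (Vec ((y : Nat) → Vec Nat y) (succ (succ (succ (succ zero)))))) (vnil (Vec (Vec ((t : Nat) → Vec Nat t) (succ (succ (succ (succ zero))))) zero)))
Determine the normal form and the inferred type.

reduced normal form:
  vcons (Vec (Vec ((z : Nat) → Vec Nat z) (succ (succ (succ (succ zero))))) zero) (succ zero) (vnil (Vec ((a : Nat) → Vec Nat a) (succ (succ (succ (succ zero)))))) (vcons (Vec (Vec ((i : Nat) → Vec Nat i) (succ (succ (succ (succ zero))))) zero) zero (vnil (Vec ((y : Nat) → Vec Nat y) (succ (succ (succ (succ zero)))))) (vnil (Vec (Vec ((t : Nat) → Vec Nat t) (succ (succ (succ (succ zero))))) zero)))
type:
  Vec (Vec (Vec ((z : Nat) → Vec Nat z) (succ (succ (succ (succ zero))))) zero) (succ (succ zero))
observation: the term is already in normal form.


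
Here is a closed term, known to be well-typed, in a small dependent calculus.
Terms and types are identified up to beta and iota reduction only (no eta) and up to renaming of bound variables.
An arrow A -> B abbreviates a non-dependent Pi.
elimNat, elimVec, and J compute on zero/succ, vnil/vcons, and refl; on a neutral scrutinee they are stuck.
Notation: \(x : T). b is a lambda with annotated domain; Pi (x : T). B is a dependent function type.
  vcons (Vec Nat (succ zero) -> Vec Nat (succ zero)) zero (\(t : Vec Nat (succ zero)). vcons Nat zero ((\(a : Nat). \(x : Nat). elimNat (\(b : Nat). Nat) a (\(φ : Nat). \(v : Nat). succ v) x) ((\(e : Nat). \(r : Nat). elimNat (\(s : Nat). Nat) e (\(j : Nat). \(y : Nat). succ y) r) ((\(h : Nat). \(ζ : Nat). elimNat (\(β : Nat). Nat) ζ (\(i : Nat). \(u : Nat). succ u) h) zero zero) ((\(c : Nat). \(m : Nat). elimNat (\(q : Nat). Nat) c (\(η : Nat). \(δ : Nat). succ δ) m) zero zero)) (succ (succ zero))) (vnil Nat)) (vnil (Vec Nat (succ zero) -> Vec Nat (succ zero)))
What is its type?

inferred type:
  Vec (Vec Nat (succ zero) -> Vec Nat (succ zero)) (succ zero)


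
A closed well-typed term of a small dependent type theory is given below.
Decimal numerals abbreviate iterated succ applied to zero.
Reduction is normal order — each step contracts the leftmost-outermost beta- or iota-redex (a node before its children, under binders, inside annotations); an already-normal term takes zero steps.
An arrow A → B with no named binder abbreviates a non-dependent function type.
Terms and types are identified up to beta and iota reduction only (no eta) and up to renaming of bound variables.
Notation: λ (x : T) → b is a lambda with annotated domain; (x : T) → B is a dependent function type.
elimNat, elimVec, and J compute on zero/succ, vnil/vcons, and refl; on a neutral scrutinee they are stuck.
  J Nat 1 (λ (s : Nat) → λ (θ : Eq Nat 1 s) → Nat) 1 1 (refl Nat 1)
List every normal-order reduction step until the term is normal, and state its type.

normal-order reduction:
  J Nat 1 (λ (s : Nat) → λ (θ : Eq Nat 1 s) → Nat) 1 1 (refl Nat 1)
  ~> 1
the term's type:
  Nat


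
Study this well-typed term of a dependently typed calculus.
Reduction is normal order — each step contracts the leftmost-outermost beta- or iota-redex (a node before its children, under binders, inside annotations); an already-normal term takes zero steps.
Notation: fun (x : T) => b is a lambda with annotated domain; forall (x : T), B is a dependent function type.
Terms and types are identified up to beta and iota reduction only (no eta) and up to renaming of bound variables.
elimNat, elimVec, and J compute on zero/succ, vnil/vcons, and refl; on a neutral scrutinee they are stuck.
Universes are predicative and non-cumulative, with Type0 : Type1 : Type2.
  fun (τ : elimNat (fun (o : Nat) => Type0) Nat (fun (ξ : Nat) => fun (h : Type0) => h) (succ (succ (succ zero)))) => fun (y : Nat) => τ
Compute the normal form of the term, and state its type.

normal form:
  fun (τ : Nat) => fun (o : Nat) => τ
type:
  forall (τ : Nat), forall (o : Nat), Nat
observation: reduction starts at an elimNat iota-redex, and 10 normal-order steps reach the normal form.
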